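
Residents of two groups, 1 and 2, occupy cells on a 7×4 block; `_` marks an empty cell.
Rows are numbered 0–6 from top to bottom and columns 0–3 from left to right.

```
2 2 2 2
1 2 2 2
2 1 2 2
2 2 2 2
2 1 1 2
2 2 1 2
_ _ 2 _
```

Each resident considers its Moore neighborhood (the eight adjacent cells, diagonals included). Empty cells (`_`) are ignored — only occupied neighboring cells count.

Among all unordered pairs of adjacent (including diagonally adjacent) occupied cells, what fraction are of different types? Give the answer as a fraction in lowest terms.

27/71

Scan each occupied cell's neighbors to the right and below (and the two forward diagonals) so each pair is counted once.
Row 0: 2(0,0)–2(0,1)= 2(0,0)–1(1,0)≠ 2(0,0)–2(1,1)= 2(0,1)–2(0,2)= 2(0,1)–2(1,1)= 2(0,1)–2(1,2)= 2(0,1)–1(1,0)≠ 2(0,2)–2(0,3)= 2(0,2)–2(1,2)= 2(0,2)–2(1,3)= 2(0,2)–2(1,1)= 2(0,3)–2(1,3)= 2(0,3)–2(1,2)=  → 2/13 unlike.
Row 1: 1(1,0)–2(1,1)≠ 1(1,0)–2(2,0)≠ 1(1,0)–1(2,1)= 2(1,1)–2(1,2)= 2(1,1)–1(2,1)≠ 2(1,1)–2(2,2)= 2(1,1)–2(2,0)= 2(1,2)–2(1,3)= 2(1,2)–2(2,2)= 2(1,2)–2(2,3)= 2(1,2)–1(2,1)≠ 2(1,3)–2(2,3)= 2(1,3)–2(2,2)=  → 4/13 unlike.
Row 2: 2(2,0)–1(2,1)≠ 2(2,0)–2(3,0)= 2(2,0)–2(3,1)= 1(2,1)–2(2,2)≠ 1(2,1)–2(3,1)≠ 1(2,1)–2(3,2)≠ 1(2,1)–2(3,0)≠ 2(2,2)–2(2,3)= 2(2,2)–2(3,2)= 2(2,2)–2(3,3)= 2(2,2)–2(3,1)= 2(2,3)–2(3,3)= 2(2,3)–2(3,2)=  → 5/13 unlike.
Row 3: 2(3,0)–2(3,1)= 2(3,0)–2(4,0)= 2(3,0)–1(4,1)≠ 2(3,1)–2(3,2)= 2(3,1)–1(4,1)≠ 2(3,1)–1(4,2)≠ 2(3,1)–2(4,0)= 2(3,2)–2(3,3)= 2(3,2)–1(4,2)≠ 2(3,2)–2(4,3)= 2(3,2)–1(4,1)≠ 2(3,3)–2(4,3)= 2(3,3)–1(4,2)≠  → 6/13 unlike.
Row 4: 2(4,0)–1(4,1)≠ 2(4,0)–2(5,0)= 2(4,0)–2(5,1)= 1(4,1)–1(4,2)= 1(4,1)–2(5,1)≠ 1(4,1)–1(5,2)= 1(4,1)–2(5,0)≠ 1(4,2)–2(4,3)≠ 1(4,2)–1(5,2)= 1(4,2)–2(5,3)≠ 1(4,2)–2(5,1)≠ 2(4,3)–2(5,3)= 2(4,3)–1(5,2)≠  → 7/13 unlike.
Row 5: 2(5,0)–2(5,1)= 2(5,1)–1(5,2)≠ 2(5,1)–2(6,2)= 1(5,2)–2(5,3)≠ 1(5,2)–2(6,2)≠ 2(5,3)–2(6,2)=  → 3/6 unlike.
Total adjacent occupied pairs: 71; unlike-type pairs: 27.
27/71 is already in lowest terms.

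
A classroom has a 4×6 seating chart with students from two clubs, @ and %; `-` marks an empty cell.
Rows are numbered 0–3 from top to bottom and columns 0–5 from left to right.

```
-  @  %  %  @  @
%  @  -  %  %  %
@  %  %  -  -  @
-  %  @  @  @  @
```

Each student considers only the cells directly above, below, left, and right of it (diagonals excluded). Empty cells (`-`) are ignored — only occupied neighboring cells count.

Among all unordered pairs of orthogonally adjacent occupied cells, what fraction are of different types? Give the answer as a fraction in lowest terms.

11/23

Scan each occupied cell's neighbors to the right and below so each pair is counted once.
From row 0: 4 unlike of 8 pairs (running 4/8).
From row 1: 4 unlike of 6 pairs (running 8/14).
From row 2: 2 unlike of 5 pairs (running 10/19).
From row 3: 1 unlike of 4 pairs (running 11/23).
Total adjacent occupied pairs: 23; unlike-type pairs: 11.
11/23 is already in lowest terms.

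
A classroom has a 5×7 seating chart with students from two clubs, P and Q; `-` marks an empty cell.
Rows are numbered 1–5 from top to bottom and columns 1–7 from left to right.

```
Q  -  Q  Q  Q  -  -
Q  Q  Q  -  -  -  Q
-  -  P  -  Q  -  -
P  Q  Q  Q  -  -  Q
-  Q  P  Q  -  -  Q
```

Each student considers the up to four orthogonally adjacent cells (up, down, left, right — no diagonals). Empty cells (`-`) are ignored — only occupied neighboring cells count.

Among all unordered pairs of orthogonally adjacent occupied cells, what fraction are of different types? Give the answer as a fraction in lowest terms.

Scan each occupied cell's neighbors to the right and below so each pair is counted once.
Row 1: Q(1,1)–Q(2,1)= Q(1,3)–Q(1,4)= Q(1,3)–Q(2,3)= Q(1,4)–Q(1,5)=  → 0/4 unlike.
Row 2: Q(2,1)–Q(2,2)= Q(2,2)–Q(2,3)= Q(2,3)–P(3,3)≠  → 1/3 unlike.
Row 3: P(3,3)–Q(4,3)≠  → 1/1 unlike.
Row 4: P(4,1)–Q(4,2)≠ Q(4,2)–Q(4,3)= Q(4,2)–Q(5,2)= Q(4,3)–Q(4,4)= Q(4,3)–P(5,3)≠ Q(4,4)–Q(5,4)= Q(4,7)–Q(5,7)=  → 2/7 unlike.
Row 5: Q(5,2)–P(5,3)≠ P(5,3)–Q(5,4)≠  → 2/2 unlike.
Total adjacent occupied pairs: 17; unlike-type pairs: 6.
6/17 is already in lowest terms.

6/17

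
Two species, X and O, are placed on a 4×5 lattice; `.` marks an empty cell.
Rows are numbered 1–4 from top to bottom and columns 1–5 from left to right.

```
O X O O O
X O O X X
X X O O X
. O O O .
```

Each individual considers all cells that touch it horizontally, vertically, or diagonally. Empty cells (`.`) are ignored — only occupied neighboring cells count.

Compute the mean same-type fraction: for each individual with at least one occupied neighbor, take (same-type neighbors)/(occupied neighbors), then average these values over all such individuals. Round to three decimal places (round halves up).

0.505

Row 1: (1,1)O 1/3 · (1,2)X 1/5 · (1,3)O 3/5 · (1,4)O 3/5 · (1,5)O 1/3
Row 2: (2,1)X 3/5 · (2,2)O 4/8 · (2,3)O 5/8 · (2,4)X 2/8 · (2,5)X 2/5
Row 3: (3,1)X 2/4 · (3,2)X 2/7 · (3,3)O 6/8 · (3,4)O 4/7 · (3,5)X 2/4
Row 4: (4,2)O 2/4 · (4,3)O 4/5 · (4,4)O 3/4
Sum over 18 individuals: 1/3 + 1/5 + 3/5 + 3/5 + 1/3 + 3/5 + 4/8 + 5/8 + 2/8 + 2/5 + 2/4 + 2/7 + 6/8 + 4/7 + 2/4 + 2/4 + 4/5 + 3/4 = 7643/840; mean = 7643/840 ÷ 18 = 7643/15120 = 0.505489… → 0.505.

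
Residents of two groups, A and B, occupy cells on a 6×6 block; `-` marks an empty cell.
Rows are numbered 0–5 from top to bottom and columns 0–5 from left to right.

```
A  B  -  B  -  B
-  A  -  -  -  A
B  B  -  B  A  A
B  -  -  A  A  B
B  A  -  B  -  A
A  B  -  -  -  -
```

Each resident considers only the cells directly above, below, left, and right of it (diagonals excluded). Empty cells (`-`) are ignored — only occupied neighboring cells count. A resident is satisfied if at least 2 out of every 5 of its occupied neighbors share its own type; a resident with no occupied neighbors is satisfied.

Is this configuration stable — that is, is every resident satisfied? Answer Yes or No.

Row 0: (0,0)A 0/1 unhappy · (0,1)B 0/2 unhappy · (0,3)B 0/0 ok · (0,5)B 0/1 unhappy
Row 1: (1,1)A 0/2 unhappy · (1,5)A 1/2 ok
Row 2: (2,0)B 2/2 ok · (2,1)B 1/2 ok · (2,3)B 0/2 unhappy · (2,4)A 2/3 ok · (2,5)A 2/3 ok
Row 3: (3,0)B 2/2 ok · (3,3)A 1/3 unhappy · (3,4)A 2/3 ok · (3,5)B 0/3 unhappy
Row 4: (4,0)B 1/3 unhappy · (4,1)A 0/2 unhappy · (4,3)B 0/1 unhappy · (4,5)A 0/1 unhappy
Row 5: (5,0)A 0/2 unhappy · (5,1)B 0/2 unhappy
For instance (0,0) has only 0/1 same-type neighbors, below 2/5.

No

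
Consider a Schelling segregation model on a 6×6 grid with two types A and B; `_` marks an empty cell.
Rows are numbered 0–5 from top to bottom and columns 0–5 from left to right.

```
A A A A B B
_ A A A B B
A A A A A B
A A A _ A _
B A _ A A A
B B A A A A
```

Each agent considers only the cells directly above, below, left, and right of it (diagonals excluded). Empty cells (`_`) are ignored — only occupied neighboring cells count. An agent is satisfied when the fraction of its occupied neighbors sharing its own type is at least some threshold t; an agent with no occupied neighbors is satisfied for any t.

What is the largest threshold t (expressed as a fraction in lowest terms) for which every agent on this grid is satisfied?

(0,0)A 1/1
(0,1)A 3/3
(0,2)A 3/3
(0,3)A 2/3
(0,4)B 2/3
(0,5)B 2/2
(1,1)A 3/3
(1,2)A 4/4
(1,3)A 3/4
(1,4)B 2/4
(1,5)B 3/3
(2,0)A 2/2
(2,1)A 4/4
(2,2)A 4/4
(2,3)A 3/3
(2,4)A 2/4
(2,5)B 1/2
(3,0)A 2/3
(3,1)A 4/4
(3,2)A 2/2
(3,4)A 2/2
(4,0)B 1/3
(4,1)A 1/3
(4,3)A 2/2
(4,4)A 4/4
(4,5)A 2/2
(5,0)B 2/2
(5,1)B 1/3
(5,2)A 1/2
(5,3)A 3/3
(5,4)A 3/3
(5,5)A 2/2
The smallest same-type fraction is 1/3 at (4,0), which reduces to 1/3. Any threshold above that leaves this agent unsatisfied.

1/3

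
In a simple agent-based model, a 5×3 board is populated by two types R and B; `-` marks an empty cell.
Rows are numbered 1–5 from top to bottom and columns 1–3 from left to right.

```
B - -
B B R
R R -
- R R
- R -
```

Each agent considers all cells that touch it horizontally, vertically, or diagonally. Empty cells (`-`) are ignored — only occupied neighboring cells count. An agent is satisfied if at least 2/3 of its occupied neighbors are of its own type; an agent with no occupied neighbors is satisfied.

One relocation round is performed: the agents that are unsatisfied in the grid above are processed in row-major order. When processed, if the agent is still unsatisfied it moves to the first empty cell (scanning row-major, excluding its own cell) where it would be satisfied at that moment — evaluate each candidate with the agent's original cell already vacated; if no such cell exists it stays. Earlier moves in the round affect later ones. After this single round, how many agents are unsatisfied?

Initially unsatisfied (in order): (2,1), (2,2), (2,3), (3,1).
  (2,1) → (1,2).
  (2,2): no empty cell satisfies it; stays.
  (2,3) → (3,3).
  (3,1): now satisfied by earlier moves; stays.
Resulting grid:
B B -
- B -
R R R
- R R
- R -
Unsatisfied now: (2,2).

1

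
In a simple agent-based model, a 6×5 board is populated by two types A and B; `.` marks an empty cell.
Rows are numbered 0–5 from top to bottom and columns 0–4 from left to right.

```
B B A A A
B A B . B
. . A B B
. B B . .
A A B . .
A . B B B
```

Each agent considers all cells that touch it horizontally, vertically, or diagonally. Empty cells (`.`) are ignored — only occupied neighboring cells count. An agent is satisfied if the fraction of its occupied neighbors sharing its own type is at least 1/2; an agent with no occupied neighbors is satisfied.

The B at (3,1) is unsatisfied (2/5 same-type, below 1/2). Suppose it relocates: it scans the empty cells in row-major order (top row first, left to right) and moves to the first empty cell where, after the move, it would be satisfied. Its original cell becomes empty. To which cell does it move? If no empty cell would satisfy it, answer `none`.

(1,3)

Vacating (3,1). Empty cells in order:
  (1,3): 4/8 same-type → satisfied — stop here.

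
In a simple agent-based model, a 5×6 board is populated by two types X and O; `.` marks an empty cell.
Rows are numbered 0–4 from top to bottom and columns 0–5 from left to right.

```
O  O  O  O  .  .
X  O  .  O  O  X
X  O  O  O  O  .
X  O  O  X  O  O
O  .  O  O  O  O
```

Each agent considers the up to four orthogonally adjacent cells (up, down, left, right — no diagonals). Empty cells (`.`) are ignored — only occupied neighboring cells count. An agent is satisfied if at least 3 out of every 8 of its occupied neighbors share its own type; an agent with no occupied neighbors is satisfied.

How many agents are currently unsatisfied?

5

Row 0: (0,0)O 1/2 satisfied · (0,1)O 3/3 satisfied · (0,2)O 2/2 satisfied · (0,3)O 2/2 satisfied
Row 1: (1,0)X 1/3 not · (1,1)O 2/3 satisfied · (1,3)O 3/3 satisfied · (1,4)O 2/3 satisfied · (1,5)X 0/1 not
Row 2: (2,0)X 2/3 satisfied · (2,1)O 3/4 satisfied · (2,2)O 3/3 satisfied · (2,3)O 3/4 satisfied · (2,4)O 3/3 satisfied
Row 3: (3,0)X 1/3 not · (3,1)O 2/3 satisfied · (3,2)O 3/4 satisfied · (3,3)X 0/4 not · (3,4)O 3/4 satisfied · (3,5)O 2/2 satisfied
Row 4: (4,0)O 0/1 not · (4,2)O 2/2 satisfied · (4,3)O 2/3 satisfied · (4,4)O 3/3 satisfied · (4,5)O 2/2 satisfied
Unsatisfied: (1,0), (1,5), (3,0), (3,3), (4,0) — 5 in total.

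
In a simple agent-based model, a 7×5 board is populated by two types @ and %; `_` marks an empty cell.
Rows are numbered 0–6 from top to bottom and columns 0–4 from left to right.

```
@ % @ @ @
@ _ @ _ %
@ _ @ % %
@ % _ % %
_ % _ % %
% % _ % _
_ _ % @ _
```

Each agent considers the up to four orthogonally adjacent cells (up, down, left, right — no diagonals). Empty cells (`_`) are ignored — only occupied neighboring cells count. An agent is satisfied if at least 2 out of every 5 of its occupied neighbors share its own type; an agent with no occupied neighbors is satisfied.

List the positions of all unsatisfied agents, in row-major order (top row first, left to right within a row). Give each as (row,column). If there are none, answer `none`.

(0,1), (6,2), (6,3)

(0,0)@ 1/2 ✓
(0,1)% 0/2 ✗
(0,2)@ 2/3 ✓
(0,3)@ 2/2 ✓
(0,4)@ 1/2 ✓
(1,0)@ 2/2 ✓
(1,2)@ 2/2 ✓
(1,4)% 1/2 ✓
(2,0)@ 2/2 ✓
(2,2)@ 1/2 ✓
(2,3)% 2/3 ✓
(2,4)% 3/3 ✓
(3,0)@ 1/2 ✓
(3,1)% 1/2 ✓
(3,3)% 3/3 ✓
(3,4)% 3/3 ✓
(4,1)% 2/2 ✓
(4,3)% 3/3 ✓
(4,4)% 2/2 ✓
(5,0)% 1/1 ✓
(5,1)% 2/2 ✓
(5,3)% 1/2 ✓
(6,2)% 0/1 ✗
(6,3)@ 0/2 ✗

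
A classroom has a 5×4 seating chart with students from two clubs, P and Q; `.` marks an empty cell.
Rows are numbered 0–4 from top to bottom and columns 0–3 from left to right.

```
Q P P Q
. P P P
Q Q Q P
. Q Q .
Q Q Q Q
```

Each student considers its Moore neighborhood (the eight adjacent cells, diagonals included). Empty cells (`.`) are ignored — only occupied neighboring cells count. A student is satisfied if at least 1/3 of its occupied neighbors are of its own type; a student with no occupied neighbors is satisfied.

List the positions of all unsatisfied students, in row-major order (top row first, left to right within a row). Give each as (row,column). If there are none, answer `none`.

Row 0: (0,0)Q 0/2 not · (0,1)P 3/4 satisfied · (0,2)P 4/5 satisfied · (0,3)Q 0/3 not
Row 1: (1,1)P 3/7 satisfied · (1,2)P 5/8 satisfied · (1,3)P 3/5 satisfied
Row 2: (2,0)Q 2/3 satisfied · (2,1)Q 4/6 satisfied · (2,2)Q 3/7 satisfied · (2,3)P 2/4 satisfied
Row 3: (3,1)Q 7/7 satisfied · (3,2)Q 6/7 satisfied
Row 4: (4,0)Q 2/2 satisfied · (4,1)Q 4/4 satisfied · (4,2)Q 4/4 satisfied · (4,3)Q 2/2 satisfied

(0,0), (0,3)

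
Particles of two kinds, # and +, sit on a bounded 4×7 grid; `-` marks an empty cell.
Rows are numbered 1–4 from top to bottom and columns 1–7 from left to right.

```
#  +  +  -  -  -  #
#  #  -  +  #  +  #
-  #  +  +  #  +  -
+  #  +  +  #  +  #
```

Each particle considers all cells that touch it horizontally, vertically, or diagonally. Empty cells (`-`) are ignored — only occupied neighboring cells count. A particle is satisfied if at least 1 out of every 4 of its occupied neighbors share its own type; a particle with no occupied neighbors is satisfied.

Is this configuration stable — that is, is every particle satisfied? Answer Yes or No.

No

(1,1)# 2/3 ✓
(1,2)+ 1/4 ✓
(1,3)+ 2/3 ✓
(1,7)# 1/2 ✓
(2,1)# 3/4 ✓
(2,2)# 3/6 ✓
(2,4)+ 3/5 ✓
(2,5)# 1/5 ✗
(2,6)+ 1/5 ✗
(2,7)# 1/3 ✓
(3,2)# 3/6 ✓
(3,3)+ 4/7 ✓
(3,4)+ 4/7 ✓
(3,5)# 2/8 ✓
(3,6)+ 2/7 ✓
(4,1)+ 0/2 ✗
(4,2)# 1/4 ✓
(4,3)+ 3/5 ✓
(4,4)+ 3/5 ✓
(4,5)# 1/5 ✗
(4,6)+ 1/4 ✓
(4,7)# 0/2 ✗
For instance (2,5) has only 1/5 same-type neighbors, below 1/4.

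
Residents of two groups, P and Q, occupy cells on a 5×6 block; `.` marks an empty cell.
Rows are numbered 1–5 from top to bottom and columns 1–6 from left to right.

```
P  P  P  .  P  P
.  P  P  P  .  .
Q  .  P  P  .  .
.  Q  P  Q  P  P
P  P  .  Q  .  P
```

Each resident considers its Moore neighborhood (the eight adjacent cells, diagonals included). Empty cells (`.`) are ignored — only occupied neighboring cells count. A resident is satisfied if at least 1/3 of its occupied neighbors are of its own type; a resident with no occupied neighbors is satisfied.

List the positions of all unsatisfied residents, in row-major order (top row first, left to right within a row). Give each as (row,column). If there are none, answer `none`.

Row 1: (1,1)P 2/2 satisfied · (1,2)P 4/4 satisfied · (1,3)P 4/4 satisfied · (1,5)P 2/2 satisfied · (1,6)P 1/1 satisfied
Row 2: (2,2)P 5/6 satisfied · (2,3)P 6/6 satisfied · (2,4)P 5/5 satisfied
Row 3: (3,1)Q 1/2 satisfied · (3,3)P 5/7 satisfied · (3,4)P 5/6 satisfied
Row 4: (4,2)Q 1/5 not · (4,3)P 3/6 satisfied · (4,4)Q 1/5 not · (4,5)P 3/5 satisfied · (4,6)P 2/2 satisfied
Row 5: (5,1)P 1/2 satisfied · (5,2)P 2/3 satisfied · (5,4)Q 1/3 satisfied · (5,6)P 2/2 satisfied

(4,2), (4,4)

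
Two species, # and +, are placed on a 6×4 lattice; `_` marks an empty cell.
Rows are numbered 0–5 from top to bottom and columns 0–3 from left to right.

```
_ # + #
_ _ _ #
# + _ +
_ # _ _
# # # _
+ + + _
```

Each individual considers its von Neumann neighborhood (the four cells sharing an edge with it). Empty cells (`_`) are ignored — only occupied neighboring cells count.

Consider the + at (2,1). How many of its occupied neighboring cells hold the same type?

0

Occupied neighbors of (2,1): (3,1)=#, (2,0)=#.
Same type (+): 0 of 2.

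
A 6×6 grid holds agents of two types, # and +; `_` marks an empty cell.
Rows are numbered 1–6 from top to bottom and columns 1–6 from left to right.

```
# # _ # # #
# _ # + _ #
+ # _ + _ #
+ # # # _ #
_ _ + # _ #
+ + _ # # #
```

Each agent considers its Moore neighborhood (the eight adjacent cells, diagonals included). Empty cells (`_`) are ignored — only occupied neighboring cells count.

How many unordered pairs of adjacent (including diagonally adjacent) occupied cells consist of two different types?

Scan each occupied cell's neighbors to the right and below (and the two forward diagonals) so each pair is counted once.
Row 1: #(1,1)–#(1,2)= #(1,1)–#(2,1)= #(1,2)–#(2,3)= #(1,2)–#(2,1)= #(1,4)–#(1,5)= #(1,4)–+(2,4)≠ #(1,4)–#(2,3)= #(1,5)–#(1,6)= #(1,5)–#(2,6)= #(1,5)–+(2,4)≠ #(1,6)–#(2,6)=  → 2/11 unlike.
Row 2: #(2,1)–+(3,1)≠ #(2,1)–#(3,2)= #(2,3)–+(2,4)≠ #(2,3)–+(3,4)≠ #(2,3)–#(3,2)= +(2,4)–+(3,4)= #(2,6)–#(3,6)=  → 3/7 unlike.
Row 3: +(3,1)–#(3,2)≠ +(3,1)–+(4,1)= +(3,1)–#(4,2)≠ #(3,2)–#(4,2)= #(3,2)–#(4,3)= #(3,2)–+(4,1)≠ +(3,4)–#(4,4)≠ +(3,4)–#(4,3)≠ #(3,6)–#(4,6)=  → 5/9 unlike.
Row 4: +(4,1)–#(4,2)≠ #(4,2)–#(4,3)= #(4,2)–+(5,3)≠ #(4,3)–#(4,4)= #(4,3)–+(5,3)≠ #(4,3)–#(5,4)= #(4,4)–#(5,4)= #(4,4)–+(5,3)≠ #(4,6)–#(5,6)=  → 4/9 unlike.
Row 5: +(5,3)–#(5,4)≠ +(5,3)–#(6,4)≠ +(5,3)–+(6,2)= #(5,4)–#(6,4)= #(5,4)–#(6,5)= #(5,6)–#(6,6)= #(5,6)–#(6,5)=  → 2/7 unlike.
Row 6: +(6,1)–+(6,2)= #(6,4)–#(6,5)= #(6,5)–#(6,6)=  → 0/3 unlike.
Total adjacent occupied pairs: 46; unlike-type pairs: 16.

16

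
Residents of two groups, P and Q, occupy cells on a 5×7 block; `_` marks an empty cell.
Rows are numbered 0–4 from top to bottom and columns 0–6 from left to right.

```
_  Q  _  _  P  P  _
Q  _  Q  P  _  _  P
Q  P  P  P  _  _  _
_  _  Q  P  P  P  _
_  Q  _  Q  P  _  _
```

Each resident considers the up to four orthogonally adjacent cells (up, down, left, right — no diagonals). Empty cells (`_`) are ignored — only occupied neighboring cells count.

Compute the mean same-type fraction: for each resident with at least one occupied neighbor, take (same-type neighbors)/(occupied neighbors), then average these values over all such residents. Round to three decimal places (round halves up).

(0,1)Q — no occupied neighbors
(0,4)P 1/1
(0,5)P 1/1
(1,0)Q 1/1
(1,2)Q 0/2
(1,3)P 1/2
(1,6)P — no occupied neighbors
(2,0)Q 1/2
(2,1)P 1/2
(2,2)P 2/4
(2,3)P 3/3
(3,2)Q 0/2
(3,3)P 2/4
(3,4)P 3/3
(3,5)P 1/1
(4,1)Q — no occupied neighbors
(4,3)Q 0/2
(4,4)P 1/2
Sum over 15 residents: 1/1 + 1/1 + 1/1 + 0/2 + 1/2 + 1/2 + 1/2 + 2/4 + 3/3 + 0/2 + 2/4 + 3/3 + 1/1 + 0/2 + 1/2 = 9; mean = 9 ÷ 15 = 3/5 = 0.6 → 0.600.

0.600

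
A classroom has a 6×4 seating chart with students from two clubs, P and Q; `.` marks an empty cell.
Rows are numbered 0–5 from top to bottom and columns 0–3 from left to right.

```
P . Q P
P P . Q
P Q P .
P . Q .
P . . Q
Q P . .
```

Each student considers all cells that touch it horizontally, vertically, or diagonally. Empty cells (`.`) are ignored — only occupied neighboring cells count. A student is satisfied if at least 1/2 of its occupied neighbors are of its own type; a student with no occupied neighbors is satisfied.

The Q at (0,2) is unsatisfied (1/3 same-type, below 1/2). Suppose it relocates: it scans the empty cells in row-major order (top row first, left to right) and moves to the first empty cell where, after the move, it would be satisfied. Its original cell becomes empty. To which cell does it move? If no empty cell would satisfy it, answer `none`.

(2,3)

Vacating (0,2). Empty cells in order:
  (0,1): 0/3 same-type → still unsatisfied.
  (1,2): 2/5 same-type → still unsatisfied.
  (2,3): 2/3 same-type → satisfied — stop here.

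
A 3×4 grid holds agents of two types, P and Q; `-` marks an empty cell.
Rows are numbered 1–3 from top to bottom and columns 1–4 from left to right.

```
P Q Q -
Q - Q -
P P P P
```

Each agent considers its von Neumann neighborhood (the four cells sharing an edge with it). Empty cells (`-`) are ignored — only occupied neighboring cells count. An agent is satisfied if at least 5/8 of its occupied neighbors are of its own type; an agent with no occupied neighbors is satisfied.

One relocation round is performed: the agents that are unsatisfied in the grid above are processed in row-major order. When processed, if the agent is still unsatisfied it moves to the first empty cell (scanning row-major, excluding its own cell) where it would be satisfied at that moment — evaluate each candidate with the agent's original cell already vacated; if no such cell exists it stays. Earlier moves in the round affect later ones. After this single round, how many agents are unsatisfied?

1

Initially unsatisfied (in order): (1,1), (1,2), (2,1), (2,3), (3,1).
  (1,1): no empty cell satisfies it; stays.
  (1,2) → (1,4).
  (2,1) → (2,4).
  (2,3): now satisfied by earlier moves; stays.
  (3,1): now satisfied by earlier moves; stays.
Resulting grid:
P - Q Q
- - Q Q
P P P P
Unsatisfied now: (3,4).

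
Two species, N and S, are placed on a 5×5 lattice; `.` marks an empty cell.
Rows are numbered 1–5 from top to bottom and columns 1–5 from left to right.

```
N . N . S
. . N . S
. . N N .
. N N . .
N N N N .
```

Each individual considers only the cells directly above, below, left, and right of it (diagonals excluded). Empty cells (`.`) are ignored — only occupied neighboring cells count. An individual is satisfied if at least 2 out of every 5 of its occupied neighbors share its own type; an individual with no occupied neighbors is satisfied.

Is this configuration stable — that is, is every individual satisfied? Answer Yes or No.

Row 1: (1,1)N 0/0 ✓ · (1,3)N 1/1 ✓ · (1,5)S 1/1 ✓
Row 2: (2,3)N 2/2 ✓ · (2,5)S 1/1 ✓
Row 3: (3,3)N 3/3 ✓ · (3,4)N 1/1 ✓
Row 4: (4,2)N 2/2 ✓ · (4,3)N 3/3 ✓
Row 5: (5,1)N 1/1 ✓ · (5,2)N 3/3 ✓ · (5,3)N 3/3 ✓ · (5,4)N 1/1 ✓
All meet the threshold, so the configuration is stable.

Yes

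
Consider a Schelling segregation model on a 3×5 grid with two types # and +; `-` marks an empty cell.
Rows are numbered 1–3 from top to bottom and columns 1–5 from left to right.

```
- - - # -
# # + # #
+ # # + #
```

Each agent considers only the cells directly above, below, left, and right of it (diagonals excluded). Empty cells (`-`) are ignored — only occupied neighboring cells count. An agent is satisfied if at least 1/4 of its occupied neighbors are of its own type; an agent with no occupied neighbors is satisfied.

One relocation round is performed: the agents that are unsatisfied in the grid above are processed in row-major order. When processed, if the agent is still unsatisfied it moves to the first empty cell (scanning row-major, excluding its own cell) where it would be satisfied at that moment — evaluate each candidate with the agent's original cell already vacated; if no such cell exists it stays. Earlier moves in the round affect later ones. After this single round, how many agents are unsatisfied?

0

Initially unsatisfied (in order): (2,3), (3,1), (3,4).
  (2,3): no empty cell satisfies it; stays.
  (3,1) → (1,3).
  (3,4) → (1,2).
Resulting grid:
- + + # -
# # + # #
- # # - #
All satisfied now.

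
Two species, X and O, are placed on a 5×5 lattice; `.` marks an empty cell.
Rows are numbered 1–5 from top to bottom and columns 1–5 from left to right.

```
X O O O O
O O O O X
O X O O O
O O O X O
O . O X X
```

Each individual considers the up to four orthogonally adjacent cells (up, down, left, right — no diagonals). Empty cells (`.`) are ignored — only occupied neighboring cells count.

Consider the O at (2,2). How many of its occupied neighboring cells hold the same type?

Occupied neighbors of (2,2): (1,2)=O, (3,2)=X, (2,1)=O, (2,3)=O.
Same type (O): 3 of 4.

3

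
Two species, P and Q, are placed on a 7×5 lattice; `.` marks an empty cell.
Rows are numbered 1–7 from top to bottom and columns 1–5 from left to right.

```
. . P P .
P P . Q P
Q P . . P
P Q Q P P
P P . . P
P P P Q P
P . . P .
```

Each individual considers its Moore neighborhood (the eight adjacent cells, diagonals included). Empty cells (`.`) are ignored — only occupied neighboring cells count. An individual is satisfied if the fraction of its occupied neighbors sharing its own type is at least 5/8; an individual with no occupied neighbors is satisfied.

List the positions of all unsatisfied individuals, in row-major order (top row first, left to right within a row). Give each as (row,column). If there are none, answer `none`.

(1,3)P 2/3 satisfied
(1,4)P 2/3 satisfied
(2,1)P 2/3 satisfied
(2,2)P 3/4 satisfied
(2,4)Q 0/4 not
(2,5)P 2/3 satisfied
(3,1)Q 1/5 not
(3,2)P 3/6 not
(3,5)P 3/4 satisfied
(4,1)P 3/5 not
(4,2)Q 2/6 not
(4,3)Q 1/4 not
(4,4)P 3/4 satisfied
(4,5)P 3/3 satisfied
(5,1)P 4/5 satisfied
(5,2)P 5/7 satisfied
(5,5)P 3/4 satisfied
(6,1)P 4/4 satisfied
(6,2)P 5/5 satisfied
(6,3)P 3/4 satisfied
(6,4)Q 0/4 not
(6,5)P 2/3 satisfied
(7,1)P 2/2 satisfied
(7,4)P 2/3 satisfied

(2,4), (3,1), (3,2), (4,1), (4,2), (4,3), (6,4)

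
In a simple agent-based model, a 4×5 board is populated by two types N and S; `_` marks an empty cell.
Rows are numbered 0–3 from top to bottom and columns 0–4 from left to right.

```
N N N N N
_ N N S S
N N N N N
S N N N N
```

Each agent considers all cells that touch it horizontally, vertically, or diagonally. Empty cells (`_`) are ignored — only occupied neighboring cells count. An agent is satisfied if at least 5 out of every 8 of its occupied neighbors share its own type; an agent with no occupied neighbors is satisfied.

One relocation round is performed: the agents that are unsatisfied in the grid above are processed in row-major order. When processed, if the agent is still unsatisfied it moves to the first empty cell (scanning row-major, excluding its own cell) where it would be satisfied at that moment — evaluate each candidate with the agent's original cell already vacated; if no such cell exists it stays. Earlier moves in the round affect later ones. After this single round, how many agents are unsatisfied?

5

Initially unsatisfied (in order): (0,3), (0,4), (1,3), (1,4), (2,4), (3,0).
  (0,3) → (1,0).
  (0,4): no empty cell satisfies it; stays.
  (1,3): no empty cell satisfies it; stays.
  (1,4): no empty cell satisfies it; stays.
  (2,4): no empty cell satisfies it; stays.
  (3,0): no empty cell satisfies it; stays.
Resulting grid:
N N N _ N
N N N S S
N N N N N
S N N N N
Unsatisfied now: (0,4), (1,3), (1,4), (2,4), (3,0).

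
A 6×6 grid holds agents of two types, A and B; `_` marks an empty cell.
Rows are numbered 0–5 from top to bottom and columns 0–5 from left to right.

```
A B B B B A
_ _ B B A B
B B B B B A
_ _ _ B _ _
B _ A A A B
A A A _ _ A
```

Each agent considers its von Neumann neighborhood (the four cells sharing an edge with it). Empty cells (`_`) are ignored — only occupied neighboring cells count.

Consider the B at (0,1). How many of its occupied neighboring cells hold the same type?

Occupied neighbors of (0,1): (0,0)=A, (0,2)=B.
Same type (B): 1 of 2.

1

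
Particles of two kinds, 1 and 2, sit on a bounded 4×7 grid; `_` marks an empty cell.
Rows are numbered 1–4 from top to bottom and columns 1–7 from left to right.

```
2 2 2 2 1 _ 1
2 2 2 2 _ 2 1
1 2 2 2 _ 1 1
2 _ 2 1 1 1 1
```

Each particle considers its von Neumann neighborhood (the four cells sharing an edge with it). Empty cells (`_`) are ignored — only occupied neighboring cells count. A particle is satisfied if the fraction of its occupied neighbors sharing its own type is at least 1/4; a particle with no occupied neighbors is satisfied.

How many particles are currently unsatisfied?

Row 1: (1,1)2 2/2 ok · (1,2)2 3/3 ok · (1,3)2 3/3 ok · (1,4)2 2/3 ok · (1,5)1 0/1 unhappy · (1,7)1 1/1 ok
Row 2: (2,1)2 2/3 ok · (2,2)2 4/4 ok · (2,3)2 4/4 ok · (2,4)2 3/3 ok · (2,6)2 0/2 unhappy · (2,7)1 2/3 ok
Row 3: (3,1)1 0/3 unhappy · (3,2)2 2/3 ok · (3,3)2 4/4 ok · (3,4)2 2/3 ok · (3,6)1 2/3 ok · (3,7)1 3/3 ok
Row 4: (4,1)2 0/1 unhappy · (4,3)2 1/2 ok · (4,4)1 1/3 ok · (4,5)1 2/2 ok · (4,6)1 3/3 ok · (4,7)1 2/2 ok
Unsatisfied: (1,5), (2,6), (3,1), (4,1) — 4 in total.

4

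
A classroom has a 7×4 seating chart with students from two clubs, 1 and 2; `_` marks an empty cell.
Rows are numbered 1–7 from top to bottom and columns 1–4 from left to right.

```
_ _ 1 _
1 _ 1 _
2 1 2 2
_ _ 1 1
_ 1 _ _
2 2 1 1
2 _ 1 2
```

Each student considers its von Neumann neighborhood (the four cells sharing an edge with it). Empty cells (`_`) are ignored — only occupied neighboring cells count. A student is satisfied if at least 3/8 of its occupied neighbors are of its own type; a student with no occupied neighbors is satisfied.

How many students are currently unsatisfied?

Row 1: (1,3)1 1/1 ok
Row 2: (2,1)1 0/1 unhappy · (2,3)1 1/2 ok
Row 3: (3,1)2 0/2 unhappy · (3,2)1 0/2 unhappy · (3,3)2 1/4 unhappy · (3,4)2 1/2 ok
Row 4: (4,3)1 1/2 ok · (4,4)1 1/2 ok
Row 5: (5,2)1 0/1 unhappy
Row 6: (6,1)2 2/2 ok · (6,2)2 1/3 unhappy · (6,3)1 2/3 ok · (6,4)1 1/2 ok
Row 7: (7,1)2 1/1 ok · (7,3)1 1/2 ok · (7,4)2 0/2 unhappy
Unsatisfied: (2,1), (3,1), (3,2), (3,3), (5,2), (6,2), (7,4) — 7 in total.

7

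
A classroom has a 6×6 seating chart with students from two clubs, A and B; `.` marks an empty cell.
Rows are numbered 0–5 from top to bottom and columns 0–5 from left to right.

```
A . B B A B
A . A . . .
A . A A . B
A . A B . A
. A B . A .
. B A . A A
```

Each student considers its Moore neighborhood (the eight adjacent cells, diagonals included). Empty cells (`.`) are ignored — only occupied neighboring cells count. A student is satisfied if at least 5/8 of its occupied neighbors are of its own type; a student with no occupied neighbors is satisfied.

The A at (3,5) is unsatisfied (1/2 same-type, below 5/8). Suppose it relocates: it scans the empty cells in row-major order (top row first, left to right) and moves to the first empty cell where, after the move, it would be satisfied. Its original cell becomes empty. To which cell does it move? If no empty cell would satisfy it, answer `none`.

(0,1)

Vacating (3,5). Empty cells in order:
  (0,1): 3/4 same-type → satisfied — stop here.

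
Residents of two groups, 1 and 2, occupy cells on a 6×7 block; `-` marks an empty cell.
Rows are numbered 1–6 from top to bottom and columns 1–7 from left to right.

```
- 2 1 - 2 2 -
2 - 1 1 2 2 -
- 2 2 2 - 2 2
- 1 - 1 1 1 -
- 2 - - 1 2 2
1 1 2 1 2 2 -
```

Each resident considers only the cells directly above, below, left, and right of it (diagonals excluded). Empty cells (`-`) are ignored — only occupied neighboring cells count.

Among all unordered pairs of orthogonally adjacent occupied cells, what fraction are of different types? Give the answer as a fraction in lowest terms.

15/32

Scan each occupied cell's neighbors to the right and below so each pair is counted once.
From row 1: 1 unlike of 5 pairs (running 1/5).
From row 2: 3 unlike of 6 pairs (running 4/11).
From row 3: 3 unlike of 6 pairs (running 7/17).
From row 4: 2 unlike of 5 pairs (running 9/22).
From row 5: 3 unlike of 5 pairs (running 12/27).
From row 6: 3 unlike of 5 pairs (running 15/32).
Total adjacent occupied pairs: 32; unlike-type pairs: 15.
15/32 is already in lowest terms.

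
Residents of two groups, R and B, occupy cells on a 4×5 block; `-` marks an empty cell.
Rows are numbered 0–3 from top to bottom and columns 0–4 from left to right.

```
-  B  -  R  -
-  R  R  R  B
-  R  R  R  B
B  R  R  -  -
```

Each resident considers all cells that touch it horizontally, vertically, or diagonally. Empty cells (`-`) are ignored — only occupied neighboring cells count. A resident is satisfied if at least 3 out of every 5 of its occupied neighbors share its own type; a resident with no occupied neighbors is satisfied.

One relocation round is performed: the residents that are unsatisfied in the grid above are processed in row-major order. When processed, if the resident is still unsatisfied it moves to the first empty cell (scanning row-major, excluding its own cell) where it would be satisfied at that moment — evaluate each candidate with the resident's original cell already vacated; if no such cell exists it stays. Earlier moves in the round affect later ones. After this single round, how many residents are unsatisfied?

Initially unsatisfied (in order): (0,1), (1,4), (2,4), (3,0).
  (0,1): no empty cell satisfies it; stays.
  (1,4): no empty cell satisfies it; stays.
  (2,4): no empty cell satisfies it; stays.
  (3,0): no empty cell satisfies it; stays.
Resulting grid:
- B - R -
- R R R B
- R R R B
B R R - -
Unsatisfied now: (0,1), (1,4), (2,4), (3,0).

4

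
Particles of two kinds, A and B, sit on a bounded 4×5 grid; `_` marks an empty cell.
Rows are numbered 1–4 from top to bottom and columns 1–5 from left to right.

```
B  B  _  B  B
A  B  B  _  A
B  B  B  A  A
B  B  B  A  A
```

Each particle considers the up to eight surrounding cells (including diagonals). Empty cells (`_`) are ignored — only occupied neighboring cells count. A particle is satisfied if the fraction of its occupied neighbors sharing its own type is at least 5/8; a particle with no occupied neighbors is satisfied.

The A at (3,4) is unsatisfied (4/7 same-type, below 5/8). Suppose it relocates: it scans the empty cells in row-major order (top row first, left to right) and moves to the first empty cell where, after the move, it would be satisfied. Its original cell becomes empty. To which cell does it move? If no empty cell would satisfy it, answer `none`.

none

Vacating (3,4). Empty cells in order:
  (1,3): 0/4 same-type → still unsatisfied.
  (2,4): 2/6 same-type → still unsatisfied.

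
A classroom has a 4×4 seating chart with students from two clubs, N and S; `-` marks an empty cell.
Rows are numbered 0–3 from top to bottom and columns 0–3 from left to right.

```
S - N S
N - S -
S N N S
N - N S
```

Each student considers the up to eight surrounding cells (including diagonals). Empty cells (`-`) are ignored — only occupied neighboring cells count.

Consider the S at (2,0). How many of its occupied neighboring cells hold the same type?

0

Occupied neighbors of (2,0): (1,0)=N, (2,1)=N, (3,0)=N.
Same type (S): 0 of 3.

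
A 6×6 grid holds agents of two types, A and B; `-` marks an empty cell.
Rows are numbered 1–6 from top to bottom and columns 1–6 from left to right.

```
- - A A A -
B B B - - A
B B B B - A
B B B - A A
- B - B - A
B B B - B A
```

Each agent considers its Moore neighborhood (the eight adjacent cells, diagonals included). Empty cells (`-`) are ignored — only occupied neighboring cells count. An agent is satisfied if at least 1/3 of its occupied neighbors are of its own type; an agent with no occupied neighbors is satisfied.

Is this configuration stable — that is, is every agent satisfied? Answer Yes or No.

Yes

(1,3)A 1/3 ✓
(1,4)A 2/3 ✓
(1,5)A 2/2 ✓
(2,1)B 3/3 ✓
(2,2)B 5/6 ✓
(2,3)B 4/6 ✓
(2,6)A 2/2 ✓
(3,1)B 5/5 ✓
(3,2)B 8/8 ✓
(3,3)B 6/6 ✓
(3,4)B 3/4 ✓
(3,6)A 3/3 ✓
(4,1)B 4/4 ✓
(4,2)B 6/6 ✓
(4,3)B 6/6 ✓
(4,5)A 3/5 ✓
(4,6)A 3/3 ✓
(5,2)B 6/6 ✓
(5,4)B 3/4 ✓
(5,6)A 3/4 ✓
(6,1)B 2/2 ✓
(6,2)B 3/3 ✓
(6,3)B 3/3 ✓
(6,5)B 1/3 ✓
(6,6)A 1/2 ✓
All meet the threshold, so the configuration is stable.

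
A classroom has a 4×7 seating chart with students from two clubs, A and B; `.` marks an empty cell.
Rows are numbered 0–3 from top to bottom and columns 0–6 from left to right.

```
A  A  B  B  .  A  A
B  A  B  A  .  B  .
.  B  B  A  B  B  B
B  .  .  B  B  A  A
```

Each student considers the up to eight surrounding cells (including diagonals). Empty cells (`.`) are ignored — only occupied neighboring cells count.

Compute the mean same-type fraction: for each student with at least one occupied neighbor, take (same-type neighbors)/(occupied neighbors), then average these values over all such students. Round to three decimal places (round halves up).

0.501

Row 0: (0,0)A 2/3 · (0,1)A 2/5 · (0,2)B 2/5 · (0,3)B 2/3 · (0,5)A 1/2 · (0,6)A 1/2
Row 1: (1,0)B 1/4 · (1,1)A 2/7 · (1,2)B 4/8 · (1,3)A 1/6 · (1,5)B 3/5
Row 2: (2,1)B 4/5 · (2,2)B 3/6 · (2,3)A 1/6 · (2,4)B 4/7 · (2,5)B 4/6 · (2,6)B 2/4
Row 3: (3,0)B 1/1 · (3,3)B 3/4 · (3,4)B 3/5 · (3,5)A 1/5 · (3,6)A 1/3
Sum over 22 students: 2/3 + 2/5 + 2/5 + 2/3 + 1/2 + 1/2 + 1/4 + 2/7 + 4/8 + 1/6 + 3/5 + 4/5 + 3/6 + 1/6 + 4/7 + 4/6 + 2/4 + 1/1 + 3/4 + 3/5 + 1/5 + 1/3 = 463/42; mean = 463/42 ÷ 22 = 463/924 = 0.501082… → 0.501.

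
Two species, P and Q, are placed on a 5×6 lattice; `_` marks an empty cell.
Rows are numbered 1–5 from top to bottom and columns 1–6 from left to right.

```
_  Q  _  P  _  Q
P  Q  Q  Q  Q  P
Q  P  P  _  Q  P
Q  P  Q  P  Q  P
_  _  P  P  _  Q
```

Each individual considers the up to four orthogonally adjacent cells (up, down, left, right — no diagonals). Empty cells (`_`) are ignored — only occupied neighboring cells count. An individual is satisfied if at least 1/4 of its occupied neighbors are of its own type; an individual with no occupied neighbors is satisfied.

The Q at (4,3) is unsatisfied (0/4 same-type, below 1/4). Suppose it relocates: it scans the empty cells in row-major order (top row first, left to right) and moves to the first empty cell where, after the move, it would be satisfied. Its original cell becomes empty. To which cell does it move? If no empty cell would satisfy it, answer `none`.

(1,1)

Vacating (4,3). Empty cells in order:
  (1,1): 1/2 same-type → satisfied — stop here.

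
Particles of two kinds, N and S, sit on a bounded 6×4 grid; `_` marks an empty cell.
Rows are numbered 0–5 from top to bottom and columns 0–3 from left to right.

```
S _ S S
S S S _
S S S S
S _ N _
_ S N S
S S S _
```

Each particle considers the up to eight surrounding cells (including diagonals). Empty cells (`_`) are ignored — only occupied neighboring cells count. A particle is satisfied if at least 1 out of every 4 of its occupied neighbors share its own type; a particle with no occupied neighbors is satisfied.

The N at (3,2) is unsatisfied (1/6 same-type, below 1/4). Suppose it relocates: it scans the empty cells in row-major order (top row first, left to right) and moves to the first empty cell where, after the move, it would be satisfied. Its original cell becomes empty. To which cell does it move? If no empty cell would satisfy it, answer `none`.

(3,3)

Vacating (3,2). Empty cells in order:
  (0,1): 0/5 same-type → still unsatisfied.
  (1,3): 0/5 same-type → still unsatisfied.
  (3,1): 1/6 same-type → still unsatisfied.
  (3,3): 1/4 same-type → satisfied — stop here.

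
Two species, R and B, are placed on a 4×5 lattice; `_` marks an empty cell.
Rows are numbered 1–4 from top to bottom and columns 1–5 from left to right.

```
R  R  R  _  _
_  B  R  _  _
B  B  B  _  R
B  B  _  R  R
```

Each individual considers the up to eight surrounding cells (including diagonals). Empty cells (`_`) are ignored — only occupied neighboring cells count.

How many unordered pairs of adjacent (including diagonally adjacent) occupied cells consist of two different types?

Scan each occupied cell's neighbors to the right and below (and the two forward diagonals) so each pair is counted once.
Row 1: R(1,1)–R(1,2)= R(1,1)–B(2,2)≠ R(1,2)–R(1,3)= R(1,2)–B(2,2)≠ R(1,2)–R(2,3)= R(1,3)–R(2,3)= R(1,3)–B(2,2)≠  → 3/7 unlike.
Row 2: B(2,2)–R(2,3)≠ B(2,2)–B(3,2)= B(2,2)–B(3,3)= B(2,2)–B(3,1)= R(2,3)–B(3,3)≠ R(2,3)–B(3,2)≠  → 3/6 unlike.
Row 3: B(3,1)–B(3,2)= B(3,1)–B(4,1)= B(3,1)–B(4,2)= B(3,2)–B(3,3)= B(3,2)–B(4,2)= B(3,2)–B(4,1)= B(3,3)–R(4,4)≠ B(3,3)–B(4,2)= R(3,5)–R(4,5)= R(3,5)–R(4,4)=  → 1/10 unlike.
Row 4: B(4,1)–B(4,2)= R(4,4)–R(4,5)=  → 0/2 unlike.
Total adjacent occupied pairs: 25; unlike-type pairs: 7.

7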